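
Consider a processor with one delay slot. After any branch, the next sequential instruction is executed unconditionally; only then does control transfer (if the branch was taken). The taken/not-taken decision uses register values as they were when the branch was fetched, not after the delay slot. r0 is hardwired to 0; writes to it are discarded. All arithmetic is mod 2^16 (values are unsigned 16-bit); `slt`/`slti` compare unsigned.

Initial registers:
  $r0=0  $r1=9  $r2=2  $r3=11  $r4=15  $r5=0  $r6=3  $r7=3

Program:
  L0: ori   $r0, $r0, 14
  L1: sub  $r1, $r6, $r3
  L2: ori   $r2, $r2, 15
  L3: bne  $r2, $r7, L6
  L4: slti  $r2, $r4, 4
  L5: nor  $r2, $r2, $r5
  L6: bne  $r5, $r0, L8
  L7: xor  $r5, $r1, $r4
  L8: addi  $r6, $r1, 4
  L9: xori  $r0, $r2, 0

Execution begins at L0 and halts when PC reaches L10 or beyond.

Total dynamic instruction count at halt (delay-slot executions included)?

9

  step pc=0: ori   $r0, $r0, 14  regs=(0,9,2,11,15,0,3,3)
  step pc=1: sub  $r1, $r6, $r3  regs=(0,65528,2,11,15,0,3,3)
  step pc=2: ori   $r2, $r2, 15  regs=(0,65528,15,11,15,0,3,3)
  step pc=3: bne  $r2, $r7, L6  cond=T  regs=(0,65528,15,11,15,0,3,3)
  step pc=4: slti  $r2, $r4, 4  regs=(0,65528,0,11,15,0,3,3)
  step pc=6: bne  $r5, $r0, L8  cond=F  regs=(0,65528,0,11,15,0,3,3)
  step pc=7: xor  $r5, $r1, $r4  regs=(0,65528,0,11,15,65527,3,3)
  step pc=8: addi  $r6, $r1, 4  regs=(0,65528,0,11,15,65527,65532,3)
  step pc=9: xori  $r0, $r2, 0  regs=(0,65528,0,11,15,65527,65532,3)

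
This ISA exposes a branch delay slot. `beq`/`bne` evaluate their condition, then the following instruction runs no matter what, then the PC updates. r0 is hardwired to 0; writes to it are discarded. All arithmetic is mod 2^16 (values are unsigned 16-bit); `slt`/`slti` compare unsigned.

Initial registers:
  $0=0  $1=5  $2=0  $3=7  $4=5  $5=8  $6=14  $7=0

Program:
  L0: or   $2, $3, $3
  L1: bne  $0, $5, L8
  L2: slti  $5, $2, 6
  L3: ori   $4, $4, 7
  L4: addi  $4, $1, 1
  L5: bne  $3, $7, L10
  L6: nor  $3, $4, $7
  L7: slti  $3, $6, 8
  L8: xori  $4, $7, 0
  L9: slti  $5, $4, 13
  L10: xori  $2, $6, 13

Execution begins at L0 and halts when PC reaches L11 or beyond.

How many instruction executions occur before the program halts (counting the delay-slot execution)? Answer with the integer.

#0 or   $2, $3, $3 ; 0/5/7/7/5/8/14/0
#1 bne  $0, $5, L8 ; 0/5/7/7/5/8/14/0 ; →target
#2 slti  $5, $2, 6 ; 0/5/7/7/5/0/14/0
#8 xori  $4, $7, 0 ; 0/5/7/7/0/0/14/0
#9 slti  $5, $4, 13 ; 0/5/7/7/0/1/14/0
#10 xori  $2, $6, 13 ; 0/5/3/7/0/1/14/0

6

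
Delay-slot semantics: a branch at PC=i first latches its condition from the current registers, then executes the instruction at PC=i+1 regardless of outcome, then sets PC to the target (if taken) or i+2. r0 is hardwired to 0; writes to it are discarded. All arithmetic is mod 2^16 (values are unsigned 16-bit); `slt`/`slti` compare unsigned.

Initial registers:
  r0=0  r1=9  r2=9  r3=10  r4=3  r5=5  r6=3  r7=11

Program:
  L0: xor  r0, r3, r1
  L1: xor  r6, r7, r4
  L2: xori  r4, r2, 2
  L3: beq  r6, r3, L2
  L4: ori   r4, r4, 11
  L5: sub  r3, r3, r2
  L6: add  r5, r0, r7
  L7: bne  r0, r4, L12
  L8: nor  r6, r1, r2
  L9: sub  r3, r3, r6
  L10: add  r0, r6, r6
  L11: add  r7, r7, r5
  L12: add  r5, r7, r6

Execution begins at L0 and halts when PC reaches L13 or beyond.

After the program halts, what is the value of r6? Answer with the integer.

  step pc=0: xor  r0, r3, r1  regs=(0,9,9,10,3,5,3,11)
  step pc=1: xor  r6, r7, r4  regs=(0,9,9,10,3,5,8,11)
  step pc=2: xori  r4, r2, 2  regs=(0,9,9,10,11,5,8,11)
  step pc=3: beq  r6, r3, L2  cond=F  regs=(0,9,9,10,11,5,8,11)
  step pc=4: ori   r4, r4, 11  regs=(0,9,9,10,11,5,8,11)
  step pc=5: sub  r3, r3, r2  regs=(0,9,9,1,11,5,8,11)
  step pc=6: add  r5, r0, r7  regs=(0,9,9,1,11,11,8,11)
  step pc=7: bne  r0, r4, L12  cond=T  regs=(0,9,9,1,11,11,8,11)
  step pc=8: nor  r6, r1, r2  regs=(0,9,9,1,11,11,65526,11)
  step pc=12: add  r5, r7, r6  regs=(0,9,9,1,11,1,65526,11)

65526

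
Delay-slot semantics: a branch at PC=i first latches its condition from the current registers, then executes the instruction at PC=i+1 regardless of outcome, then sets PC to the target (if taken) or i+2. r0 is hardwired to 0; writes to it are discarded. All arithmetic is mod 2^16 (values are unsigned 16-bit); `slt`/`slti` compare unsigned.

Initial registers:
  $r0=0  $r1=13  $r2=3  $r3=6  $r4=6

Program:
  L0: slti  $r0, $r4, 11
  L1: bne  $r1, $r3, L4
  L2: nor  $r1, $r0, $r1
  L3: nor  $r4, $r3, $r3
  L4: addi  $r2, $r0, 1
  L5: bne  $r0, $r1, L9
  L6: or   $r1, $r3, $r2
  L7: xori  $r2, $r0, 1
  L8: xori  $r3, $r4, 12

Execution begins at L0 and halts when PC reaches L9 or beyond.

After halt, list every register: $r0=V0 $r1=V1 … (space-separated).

  step pc=0: slti  $r0, $r4, 11  regs=(0,13,3,6,6)
  step pc=1: bne  $r1, $r3, L4  cond=T  regs=(0,13,3,6,6)
  step pc=2: nor  $r1, $r0, $r1  regs=(0,65522,3,6,6)
  step pc=4: addi  $r2, $r0, 1  regs=(0,65522,1,6,6)
  step pc=5: bne  $r0, $r1, L9  cond=T  regs=(0,65522,1,6,6)
  step pc=6: or   $r1, $r3, $r2  regs=(0,7,1,6,6)

$r0=0 $r1=7 $r2=1 $r3=6 $r4=6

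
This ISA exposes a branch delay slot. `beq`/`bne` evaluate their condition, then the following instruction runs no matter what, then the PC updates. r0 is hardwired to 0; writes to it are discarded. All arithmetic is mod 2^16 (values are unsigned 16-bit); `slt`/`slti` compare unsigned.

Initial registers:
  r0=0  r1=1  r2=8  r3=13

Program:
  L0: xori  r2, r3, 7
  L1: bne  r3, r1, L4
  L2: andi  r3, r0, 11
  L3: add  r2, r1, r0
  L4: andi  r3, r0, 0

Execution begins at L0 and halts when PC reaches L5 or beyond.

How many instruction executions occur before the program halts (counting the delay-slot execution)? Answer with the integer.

  step pc=0: xori  r2, r3, 7  regs=(0,1,10,13)
  step pc=1: bne  r3, r1, L4  cond=T  regs=(0,1,10,13)
  step pc=2: andi  r3, r0, 11  regs=(0,1,10,0)
  step pc=4: andi  r3, r0, 0  regs=(0,1,10,0)

4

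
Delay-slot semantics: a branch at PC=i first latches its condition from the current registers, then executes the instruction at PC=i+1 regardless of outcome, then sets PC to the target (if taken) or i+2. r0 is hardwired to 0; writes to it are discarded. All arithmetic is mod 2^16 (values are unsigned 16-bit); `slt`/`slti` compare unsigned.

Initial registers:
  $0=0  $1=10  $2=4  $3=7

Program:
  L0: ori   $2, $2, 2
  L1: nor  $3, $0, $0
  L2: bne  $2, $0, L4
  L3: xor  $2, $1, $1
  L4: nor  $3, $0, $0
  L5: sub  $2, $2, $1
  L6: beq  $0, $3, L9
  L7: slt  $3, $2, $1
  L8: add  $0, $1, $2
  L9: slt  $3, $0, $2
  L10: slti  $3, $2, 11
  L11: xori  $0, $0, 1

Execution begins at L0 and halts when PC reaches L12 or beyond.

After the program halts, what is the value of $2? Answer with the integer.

65526

  step pc=0: ori   $2, $2, 2  regs=(0,10,6,7)
  step pc=1: nor  $3, $0, $0  regs=(0,10,6,65535)
  step pc=2: bne  $2, $0, L4  cond=T  regs=(0,10,6,65535)
  step pc=3: xor  $2, $1, $1  regs=(0,10,0,65535)
  step pc=4: nor  $3, $0, $0  regs=(0,10,0,65535)
  step pc=5: sub  $2, $2, $1  regs=(0,10,65526,65535)
  step pc=6: beq  $0, $3, L9  cond=F  regs=(0,10,65526,65535)
  step pc=7: slt  $3, $2, $1  regs=(0,10,65526,0)
  step pc=8: add  $0, $1, $2  regs=(0,10,65526,0)
  step pc=9: slt  $3, $0, $2  regs=(0,10,65526,1)
  step pc=10: slti  $3, $2, 11  regs=(0,10,65526,0)
  step pc=11: xori  $0, $0, 1  regs=(0,10,65526,0)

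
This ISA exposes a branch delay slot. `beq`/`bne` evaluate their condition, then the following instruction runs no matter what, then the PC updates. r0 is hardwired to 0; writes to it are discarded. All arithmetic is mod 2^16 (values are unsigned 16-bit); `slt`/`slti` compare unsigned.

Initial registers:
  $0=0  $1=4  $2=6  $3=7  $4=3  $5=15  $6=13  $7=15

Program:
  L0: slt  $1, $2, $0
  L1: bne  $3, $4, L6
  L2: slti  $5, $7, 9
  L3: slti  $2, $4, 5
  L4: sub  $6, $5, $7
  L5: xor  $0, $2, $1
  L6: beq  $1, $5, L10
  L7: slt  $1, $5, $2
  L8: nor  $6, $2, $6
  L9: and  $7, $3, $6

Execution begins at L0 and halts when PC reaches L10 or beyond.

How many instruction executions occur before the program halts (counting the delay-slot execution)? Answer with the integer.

5

#0 slt  $1, $2, $0 ; 0/0/6/7/3/15/13/15
#1 bne  $3, $4, L6 ; 0/0/6/7/3/15/13/15 ; →target
#2 slti  $5, $7, 9 ; 0/0/6/7/3/0/13/15
#6 beq  $1, $5, L10 ; 0/0/6/7/3/0/13/15 ; →target
#7 slt  $1, $5, $2 ; 0/1/6/7/3/0/13/15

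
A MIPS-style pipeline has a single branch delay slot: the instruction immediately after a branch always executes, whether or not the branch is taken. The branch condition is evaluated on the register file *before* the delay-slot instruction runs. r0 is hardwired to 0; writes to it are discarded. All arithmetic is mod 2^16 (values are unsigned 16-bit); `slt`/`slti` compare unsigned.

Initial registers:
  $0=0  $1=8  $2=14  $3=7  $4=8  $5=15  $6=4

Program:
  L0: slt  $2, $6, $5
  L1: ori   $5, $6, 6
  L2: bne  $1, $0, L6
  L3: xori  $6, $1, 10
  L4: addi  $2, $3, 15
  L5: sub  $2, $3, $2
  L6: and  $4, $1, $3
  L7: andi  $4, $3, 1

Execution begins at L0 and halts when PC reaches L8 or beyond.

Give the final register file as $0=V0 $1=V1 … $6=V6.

[0] slt  $2, $6, $5  →  {$0:0, $1:8, $2:1, $3:7, $4:8, $5:15, $6:4}
[1] ori   $5, $6, 6  →  {$0:0, $1:8, $2:1, $3:7, $4:8, $5:6, $6:4}
[2] bne  $1, $0, L6  →  {$0:0, $1:8, $2:1, $3:7, $4:8, $5:6, $6:4}  ⟨branch taken⟩
[3] xori  $6, $1, 10  →  {$0:0, $1:8, $2:1, $3:7, $4:8, $5:6, $6:2}
[6] and  $4, $1, $3  →  {$0:0, $1:8, $2:1, $3:7, $4:0, $5:6, $6:2}
[7] andi  $4, $3, 1  →  {$0:0, $1:8, $2:1, $3:7, $4:1, $5:6, $6:2}

$0=0 $1=8 $2=1 $3=7 $4=1 $5=6 $6=2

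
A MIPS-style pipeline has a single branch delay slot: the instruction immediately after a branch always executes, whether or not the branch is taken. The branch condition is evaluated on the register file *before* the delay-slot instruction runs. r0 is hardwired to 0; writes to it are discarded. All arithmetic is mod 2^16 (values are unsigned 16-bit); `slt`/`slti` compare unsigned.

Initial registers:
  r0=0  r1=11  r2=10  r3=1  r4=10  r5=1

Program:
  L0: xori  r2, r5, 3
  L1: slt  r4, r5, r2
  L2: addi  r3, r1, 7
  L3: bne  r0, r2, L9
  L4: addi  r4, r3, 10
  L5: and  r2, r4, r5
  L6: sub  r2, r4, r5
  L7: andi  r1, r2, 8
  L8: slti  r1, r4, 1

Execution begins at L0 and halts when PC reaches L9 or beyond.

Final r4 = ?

[0] xori  r2, r5, 3  →  {r0:0, r1:11, r2:2, r3:1, r4:10, r5:1}
[1] slt  r4, r5, r2  →  {r0:0, r1:11, r2:2, r3:1, r4:1, r5:1}
[2] addi  r3, r1, 7  →  {r0:0, r1:11, r2:2, r3:18, r4:1, r5:1}
[3] bne  r0, r2, L9  →  {r0:0, r1:11, r2:2, r3:18, r4:1, r5:1}  ⟨branch taken⟩
[4] addi  r4, r3, 10  →  {r0:0, r1:11, r2:2, r3:18, r4:28, r5:1}

28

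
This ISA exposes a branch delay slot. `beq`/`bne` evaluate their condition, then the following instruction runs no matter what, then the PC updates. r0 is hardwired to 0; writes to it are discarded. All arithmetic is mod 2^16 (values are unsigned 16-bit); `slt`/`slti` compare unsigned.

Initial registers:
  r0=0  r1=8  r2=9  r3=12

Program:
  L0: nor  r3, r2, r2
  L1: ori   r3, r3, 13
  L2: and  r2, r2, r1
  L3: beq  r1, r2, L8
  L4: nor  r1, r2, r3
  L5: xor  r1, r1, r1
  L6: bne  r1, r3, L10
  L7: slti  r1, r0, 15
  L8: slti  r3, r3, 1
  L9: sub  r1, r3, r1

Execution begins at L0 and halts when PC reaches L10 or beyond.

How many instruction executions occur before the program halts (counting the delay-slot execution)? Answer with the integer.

  step pc=0: nor  r3, r2, r2  regs=(0,8,9,65526)
  step pc=1: ori   r3, r3, 13  regs=(0,8,9,65535)
  step pc=2: and  r2, r2, r1  regs=(0,8,8,65535)
  step pc=3: beq  r1, r2, L8  cond=T  regs=(0,8,8,65535)
  step pc=4: nor  r1, r2, r3  regs=(0,0,8,65535)
  step pc=8: slti  r3, r3, 1  regs=(0,0,8,0)
  step pc=9: sub  r1, r3, r1  regs=(0,0,8,0)

7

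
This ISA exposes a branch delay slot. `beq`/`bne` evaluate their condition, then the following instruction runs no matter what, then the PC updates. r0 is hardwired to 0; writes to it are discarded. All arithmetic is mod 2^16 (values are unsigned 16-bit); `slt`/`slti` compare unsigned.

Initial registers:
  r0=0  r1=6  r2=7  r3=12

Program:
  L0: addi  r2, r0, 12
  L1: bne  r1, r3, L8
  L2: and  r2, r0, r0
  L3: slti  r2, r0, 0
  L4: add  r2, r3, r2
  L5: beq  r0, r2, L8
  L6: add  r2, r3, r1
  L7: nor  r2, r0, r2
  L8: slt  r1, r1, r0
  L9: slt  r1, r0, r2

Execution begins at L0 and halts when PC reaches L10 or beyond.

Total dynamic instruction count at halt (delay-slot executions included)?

5

[0] addi  r2, r0, 12  →  {r0:0, r1:6, r2:12, r3:12}
[1] bne  r1, r3, L8  →  {r0:0, r1:6, r2:12, r3:12}  ⟨branch taken⟩
[2] and  r2, r0, r0  →  {r0:0, r1:6, r2:0, r3:12}
[8] slt  r1, r1, r0  →  {r0:0, r1:0, r2:0, r3:12}
[9] slt  r1, r0, r2  →  {r0:0, r1:0, r2:0, r3:12}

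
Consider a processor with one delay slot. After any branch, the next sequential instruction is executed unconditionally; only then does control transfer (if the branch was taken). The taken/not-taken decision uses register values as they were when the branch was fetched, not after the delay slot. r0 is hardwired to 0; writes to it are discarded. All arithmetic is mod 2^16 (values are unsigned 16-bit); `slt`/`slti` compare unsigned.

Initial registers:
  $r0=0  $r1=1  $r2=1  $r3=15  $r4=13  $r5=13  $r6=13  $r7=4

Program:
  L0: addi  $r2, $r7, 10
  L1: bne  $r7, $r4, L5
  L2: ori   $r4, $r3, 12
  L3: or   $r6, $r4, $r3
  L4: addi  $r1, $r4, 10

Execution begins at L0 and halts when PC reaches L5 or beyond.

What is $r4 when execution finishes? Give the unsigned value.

15

#0 addi  $r2, $r7, 10 ; 0/1/14/15/13/13/13/4
#1 bne  $r7, $r4, L5 ; 0/1/14/15/13/13/13/4 ; →target
#2 ori   $r4, $r3, 12 ; 0/1/14/15/15/13/13/4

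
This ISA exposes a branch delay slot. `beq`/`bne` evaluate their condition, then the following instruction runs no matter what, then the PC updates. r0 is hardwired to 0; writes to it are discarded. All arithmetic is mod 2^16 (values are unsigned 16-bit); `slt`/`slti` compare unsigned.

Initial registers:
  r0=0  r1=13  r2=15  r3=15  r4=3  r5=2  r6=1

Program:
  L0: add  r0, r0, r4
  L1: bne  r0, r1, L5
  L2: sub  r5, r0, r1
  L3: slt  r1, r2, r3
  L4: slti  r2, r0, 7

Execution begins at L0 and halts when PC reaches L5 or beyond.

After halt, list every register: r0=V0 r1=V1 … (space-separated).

  step pc=0: add  r0, r0, r4  regs=(0,13,15,15,3,2,1)
  step pc=1: bne  r0, r1, L5  cond=T  regs=(0,13,15,15,3,2,1)
  step pc=2: sub  r5, r0, r1  regs=(0,13,15,15,3,65523,1)

r0=0 r1=13 r2=15 r3=15 r4=3 r5=65523 r6=1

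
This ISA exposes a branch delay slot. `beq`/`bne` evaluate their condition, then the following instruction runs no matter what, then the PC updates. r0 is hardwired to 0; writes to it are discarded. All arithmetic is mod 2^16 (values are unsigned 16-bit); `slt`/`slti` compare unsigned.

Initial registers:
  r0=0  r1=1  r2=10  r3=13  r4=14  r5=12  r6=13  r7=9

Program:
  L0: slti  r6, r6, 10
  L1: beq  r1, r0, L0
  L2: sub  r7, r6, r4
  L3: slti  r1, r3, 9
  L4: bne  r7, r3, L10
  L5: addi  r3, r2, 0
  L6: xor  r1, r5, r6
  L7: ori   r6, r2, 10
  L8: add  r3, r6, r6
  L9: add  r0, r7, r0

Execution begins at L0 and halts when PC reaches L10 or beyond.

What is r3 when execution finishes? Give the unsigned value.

#0 slti  r6, r6, 10 ; 0/1/10/13/14/12/0/9
#1 beq  r1, r0, L0 ; 0/1/10/13/14/12/0/9 ; →fallthru
#2 sub  r7, r6, r4 ; 0/1/10/13/14/12/0/65522
#3 slti  r1, r3, 9 ; 0/0/10/13/14/12/0/65522
#4 bne  r7, r3, L10 ; 0/0/10/13/14/12/0/65522 ; →target
#5 addi  r3, r2, 0 ; 0/0/10/10/14/12/0/65522

10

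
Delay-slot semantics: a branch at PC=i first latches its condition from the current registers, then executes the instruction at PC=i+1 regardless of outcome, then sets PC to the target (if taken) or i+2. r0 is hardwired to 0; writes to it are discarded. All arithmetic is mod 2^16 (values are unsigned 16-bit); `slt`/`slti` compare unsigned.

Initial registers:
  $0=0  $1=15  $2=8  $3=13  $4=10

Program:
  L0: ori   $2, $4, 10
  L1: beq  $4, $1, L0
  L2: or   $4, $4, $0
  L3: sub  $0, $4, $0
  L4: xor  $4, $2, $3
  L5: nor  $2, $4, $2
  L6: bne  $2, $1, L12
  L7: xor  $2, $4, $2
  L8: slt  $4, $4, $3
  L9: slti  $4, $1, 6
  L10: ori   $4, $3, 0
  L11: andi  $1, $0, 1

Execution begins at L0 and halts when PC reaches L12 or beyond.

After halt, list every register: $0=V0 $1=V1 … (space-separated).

$0=0 $1=15 $2=65527 $3=13 $4=7

  step pc=0: ori   $2, $4, 10  regs=(0,15,10,13,10)
  step pc=1: beq  $4, $1, L0  cond=F  regs=(0,15,10,13,10)
  step pc=2: or   $4, $4, $0  regs=(0,15,10,13,10)
  step pc=3: sub  $0, $4, $0  regs=(0,15,10,13,10)
  step pc=4: xor  $4, $2, $3  regs=(0,15,10,13,7)
  step pc=5: nor  $2, $4, $2  regs=(0,15,65520,13,7)
  step pc=6: bne  $2, $1, L12  cond=T  regs=(0,15,65520,13,7)
  step pc=7: xor  $2, $4, $2  regs=(0,15,65527,13,7)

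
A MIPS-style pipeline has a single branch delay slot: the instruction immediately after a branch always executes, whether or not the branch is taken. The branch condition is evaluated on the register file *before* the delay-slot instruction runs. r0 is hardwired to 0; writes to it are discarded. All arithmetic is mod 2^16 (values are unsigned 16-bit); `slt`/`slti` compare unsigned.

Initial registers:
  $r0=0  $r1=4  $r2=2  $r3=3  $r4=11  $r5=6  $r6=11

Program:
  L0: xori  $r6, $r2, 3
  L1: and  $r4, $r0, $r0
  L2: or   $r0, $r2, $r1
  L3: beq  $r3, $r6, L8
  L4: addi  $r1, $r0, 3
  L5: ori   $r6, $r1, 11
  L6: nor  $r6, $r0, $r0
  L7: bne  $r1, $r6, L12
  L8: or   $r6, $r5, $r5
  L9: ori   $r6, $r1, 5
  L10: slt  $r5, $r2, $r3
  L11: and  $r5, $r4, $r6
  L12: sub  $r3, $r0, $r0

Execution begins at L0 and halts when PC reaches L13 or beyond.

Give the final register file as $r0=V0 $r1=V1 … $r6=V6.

[0] xori  $r6, $r2, 3  →  {$r0:0, $r1:4, $r2:2, $r3:3, $r4:11, $r5:6, $r6:1}
[1] and  $r4, $r0, $r0  →  {$r0:0, $r1:4, $r2:2, $r3:3, $r4:0, $r5:6, $r6:1}
[2] or   $r0, $r2, $r1  →  {$r0:0, $r1:4, $r2:2, $r3:3, $r4:0, $r5:6, $r6:1}
[3] beq  $r3, $r6, L8  →  {$r0:0, $r1:4, $r2:2, $r3:3, $r4:0, $r5:6, $r6:1}  ⟨branch fallthrough⟩
[4] addi  $r1, $r0, 3  →  {$r0:0, $r1:3, $r2:2, $r3:3, $r4:0, $r5:6, $r6:1}
[5] ori   $r6, $r1, 11  →  {$r0:0, $r1:3, $r2:2, $r3:3, $r4:0, $r5:6, $r6:11}
[6] nor  $r6, $r0, $r0  →  {$r0:0, $r1:3, $r2:2, $r3:3, $r4:0, $r5:6, $r6:65535}
[7] bne  $r1, $r6, L12  →  {$r0:0, $r1:3, $r2:2, $r3:3, $r4:0, $r5:6, $r6:65535}  ⟨branch taken⟩
[8] or   $r6, $r5, $r5  →  {$r0:0, $r1:3, $r2:2, $r3:3, $r4:0, $r5:6, $r6:6}
[12] sub  $r3, $r0, $r0  →  {$r0:0, $r1:3, $r2:2, $r3:0, $r4:0, $r5:6, $r6:6}

$r0=0 $r1=3 $r2=2 $r3=0 $r4=0 $r5=6 $r6=6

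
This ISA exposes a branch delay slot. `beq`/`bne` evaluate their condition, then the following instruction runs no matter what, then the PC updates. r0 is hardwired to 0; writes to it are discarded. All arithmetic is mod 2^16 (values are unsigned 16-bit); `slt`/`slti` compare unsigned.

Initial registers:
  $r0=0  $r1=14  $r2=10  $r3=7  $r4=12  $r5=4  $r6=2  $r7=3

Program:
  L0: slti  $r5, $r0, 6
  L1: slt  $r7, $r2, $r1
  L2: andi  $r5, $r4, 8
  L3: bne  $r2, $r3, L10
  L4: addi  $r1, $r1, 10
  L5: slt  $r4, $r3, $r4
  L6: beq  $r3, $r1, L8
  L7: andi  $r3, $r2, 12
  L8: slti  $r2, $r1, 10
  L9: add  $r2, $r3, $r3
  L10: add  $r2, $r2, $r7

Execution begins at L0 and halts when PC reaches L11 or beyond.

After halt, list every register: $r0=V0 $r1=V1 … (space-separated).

  step pc=0: slti  $r5, $r0, 6  regs=(0,14,10,7,12,1,2,3)
  step pc=1: slt  $r7, $r2, $r1  regs=(0,14,10,7,12,1,2,1)
  step pc=2: andi  $r5, $r4, 8  regs=(0,14,10,7,12,8,2,1)
  step pc=3: bne  $r2, $r3, L10  cond=T  regs=(0,14,10,7,12,8,2,1)
  step pc=4: addi  $r1, $r1, 10  regs=(0,24,10,7,12,8,2,1)
  step pc=10: add  $r2, $r2, $r7  regs=(0,24,11,7,12,8,2,1)

$r0=0 $r1=24 $r2=11 $r3=7 $r4=12 $r5=8 $r6=2 $r7=1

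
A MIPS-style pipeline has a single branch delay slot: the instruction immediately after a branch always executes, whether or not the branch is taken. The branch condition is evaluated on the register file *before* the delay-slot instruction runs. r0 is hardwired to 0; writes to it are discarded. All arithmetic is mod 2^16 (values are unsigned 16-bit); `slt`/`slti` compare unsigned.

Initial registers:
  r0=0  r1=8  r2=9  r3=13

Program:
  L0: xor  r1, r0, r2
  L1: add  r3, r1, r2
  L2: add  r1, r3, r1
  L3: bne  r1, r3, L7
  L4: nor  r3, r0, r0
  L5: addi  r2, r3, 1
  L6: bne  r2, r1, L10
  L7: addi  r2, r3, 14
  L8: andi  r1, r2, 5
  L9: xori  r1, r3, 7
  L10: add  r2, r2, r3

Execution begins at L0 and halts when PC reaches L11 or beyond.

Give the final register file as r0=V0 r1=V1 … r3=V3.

#0 xor  r1, r0, r2 ; 0/9/9/13
#1 add  r3, r1, r2 ; 0/9/9/18
#2 add  r1, r3, r1 ; 0/27/9/18
#3 bne  r1, r3, L7 ; 0/27/9/18 ; →target
#4 nor  r3, r0, r0 ; 0/27/9/65535
#7 addi  r2, r3, 14 ; 0/27/13/65535
#8 andi  r1, r2, 5 ; 0/5/13/65535
#9 xori  r1, r3, 7 ; 0/65528/13/65535
#10 add  r2, r2, r3 ; 0/65528/12/65535

r0=0 r1=65528 r2=12 r3=65535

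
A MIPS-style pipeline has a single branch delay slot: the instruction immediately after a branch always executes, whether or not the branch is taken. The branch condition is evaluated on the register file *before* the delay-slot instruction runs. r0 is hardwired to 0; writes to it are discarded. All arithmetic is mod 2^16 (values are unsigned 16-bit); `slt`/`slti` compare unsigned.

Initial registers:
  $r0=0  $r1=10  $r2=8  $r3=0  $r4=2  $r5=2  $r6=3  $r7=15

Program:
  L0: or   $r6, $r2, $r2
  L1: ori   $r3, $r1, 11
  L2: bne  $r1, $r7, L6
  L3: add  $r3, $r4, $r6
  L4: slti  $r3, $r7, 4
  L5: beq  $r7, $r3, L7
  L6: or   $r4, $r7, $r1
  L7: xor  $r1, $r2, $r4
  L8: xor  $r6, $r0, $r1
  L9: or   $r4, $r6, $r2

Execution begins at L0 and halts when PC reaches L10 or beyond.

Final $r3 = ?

#0 or   $r6, $r2, $r2 ; 0/10/8/0/2/2/8/15
#1 ori   $r3, $r1, 11 ; 0/10/8/11/2/2/8/15
#2 bne  $r1, $r7, L6 ; 0/10/8/11/2/2/8/15 ; →target
#3 add  $r3, $r4, $r6 ; 0/10/8/10/2/2/8/15
#6 or   $r4, $r7, $r1 ; 0/10/8/10/15/2/8/15
#7 xor  $r1, $r2, $r4 ; 0/7/8/10/15/2/8/15
#8 xor  $r6, $r0, $r1 ; 0/7/8/10/15/2/7/15
#9 or   $r4, $r6, $r2 ; 0/7/8/10/15/2/7/15

10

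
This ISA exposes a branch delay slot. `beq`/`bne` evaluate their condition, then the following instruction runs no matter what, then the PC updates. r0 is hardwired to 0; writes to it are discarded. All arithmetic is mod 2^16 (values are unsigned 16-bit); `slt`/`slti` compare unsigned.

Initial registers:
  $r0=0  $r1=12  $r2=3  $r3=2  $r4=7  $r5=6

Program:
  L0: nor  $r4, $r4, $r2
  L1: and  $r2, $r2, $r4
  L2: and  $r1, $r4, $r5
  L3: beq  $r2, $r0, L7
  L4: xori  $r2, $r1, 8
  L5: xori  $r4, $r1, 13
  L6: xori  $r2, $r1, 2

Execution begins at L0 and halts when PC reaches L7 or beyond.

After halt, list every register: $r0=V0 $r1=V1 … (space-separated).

$r0=0 $r1=0 $r2=8 $r3=2 $r4=65528 $r5=6

[0] nor  $r4, $r4, $r2  →  {$r0:0, $r1:12, $r2:3, $r3:2, $r4:65528, $r5:6}
[1] and  $r2, $r2, $r4  →  {$r0:0, $r1:12, $r2:0, $r3:2, $r4:65528, $r5:6}
[2] and  $r1, $r4, $r5  →  {$r0:0, $r1:0, $r2:0, $r3:2, $r4:65528, $r5:6}
[3] beq  $r2, $r0, L7  →  {$r0:0, $r1:0, $r2:0, $r3:2, $r4:65528, $r5:6}  ⟨branch taken⟩
[4] xori  $r2, $r1, 8  →  {$r0:0, $r1:0, $r2:8, $r3:2, $r4:65528, $r5:6}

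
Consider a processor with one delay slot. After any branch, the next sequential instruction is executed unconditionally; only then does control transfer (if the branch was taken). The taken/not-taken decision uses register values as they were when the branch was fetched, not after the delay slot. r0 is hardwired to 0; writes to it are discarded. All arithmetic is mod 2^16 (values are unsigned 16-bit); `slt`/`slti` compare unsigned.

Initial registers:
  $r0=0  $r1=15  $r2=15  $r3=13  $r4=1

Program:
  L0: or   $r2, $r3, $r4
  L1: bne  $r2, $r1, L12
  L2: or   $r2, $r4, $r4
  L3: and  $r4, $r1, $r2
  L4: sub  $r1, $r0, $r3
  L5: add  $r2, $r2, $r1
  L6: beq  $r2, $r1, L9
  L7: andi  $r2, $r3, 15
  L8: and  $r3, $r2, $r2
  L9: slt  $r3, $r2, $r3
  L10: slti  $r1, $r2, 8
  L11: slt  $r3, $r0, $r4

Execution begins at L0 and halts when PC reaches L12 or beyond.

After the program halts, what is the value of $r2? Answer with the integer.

1

PC=0  or   $r2, $r3, $r4     | $r0=0 $r1=15 $r2=13 $r3=13 $r4=1
PC=1  bne  $r2, $r1, L12     | $r0=0 $r1=15 $r2=13 $r3=13 $r4=1  [TAKEN]
PC=2  or   $r2, $r4, $r4     | $r0=0 $r1=15 $r2=1 $r3=13 $r4=1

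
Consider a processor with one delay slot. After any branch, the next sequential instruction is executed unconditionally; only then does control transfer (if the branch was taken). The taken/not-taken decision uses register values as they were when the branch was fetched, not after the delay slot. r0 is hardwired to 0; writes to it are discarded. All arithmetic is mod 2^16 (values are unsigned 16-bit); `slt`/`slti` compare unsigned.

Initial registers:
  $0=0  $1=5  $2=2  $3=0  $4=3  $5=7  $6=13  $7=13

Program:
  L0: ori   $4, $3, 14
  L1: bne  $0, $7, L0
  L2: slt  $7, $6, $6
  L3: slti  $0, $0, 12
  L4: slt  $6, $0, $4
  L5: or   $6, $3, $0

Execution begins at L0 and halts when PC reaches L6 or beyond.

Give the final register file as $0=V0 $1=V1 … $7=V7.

$0=0 $1=5 $2=2 $3=0 $4=14 $5=7 $6=0 $7=0

PC=0  ori   $4, $3, 14       | $0=0 $1=5 $2=2 $3=0 $4=14 $5=7 $6=13 $7=13
PC=1  bne  $0, $7, L0        | $0=0 $1=5 $2=2 $3=0 $4=14 $5=7 $6=13 $7=13  [TAKEN]
PC=2  slt  $7, $6, $6        | $0=0 $1=5 $2=2 $3=0 $4=14 $5=7 $6=13 $7=0
PC=0  ori   $4, $3, 14       | $0=0 $1=5 $2=2 $3=0 $4=14 $5=7 $6=13 $7=0
PC=1  bne  $0, $7, L0        | $0=0 $1=5 $2=2 $3=0 $4=14 $5=7 $6=13 $7=0  [not taken]
PC=2  slt  $7, $6, $6        | $0=0 $1=5 $2=2 $3=0 $4=14 $5=7 $6=13 $7=0
PC=3  slti  $0, $0, 12       | $0=0 $1=5 $2=2 $3=0 $4=14 $5=7 $6=13 $7=0
PC=4  slt  $6, $0, $4        | $0=0 $1=5 $2=2 $3=0 $4=14 $5=7 $6=1 $7=0
PC=5  or   $6, $3, $0        | $0=0 $1=5 $2=2 $3=0 $4=14 $5=7 $6=0 $7=0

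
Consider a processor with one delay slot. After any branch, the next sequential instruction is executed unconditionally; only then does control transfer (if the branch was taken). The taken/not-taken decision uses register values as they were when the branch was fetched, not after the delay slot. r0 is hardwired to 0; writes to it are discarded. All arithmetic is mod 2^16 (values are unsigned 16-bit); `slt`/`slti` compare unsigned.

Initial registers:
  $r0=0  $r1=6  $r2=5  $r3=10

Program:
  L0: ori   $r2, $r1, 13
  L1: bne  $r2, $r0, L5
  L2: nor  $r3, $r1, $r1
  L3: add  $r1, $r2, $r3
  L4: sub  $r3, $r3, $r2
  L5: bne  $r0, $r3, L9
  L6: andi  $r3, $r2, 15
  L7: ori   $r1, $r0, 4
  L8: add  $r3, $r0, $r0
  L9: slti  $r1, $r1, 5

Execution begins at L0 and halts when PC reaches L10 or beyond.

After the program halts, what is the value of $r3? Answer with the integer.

  step pc=0: ori   $r2, $r1, 13  regs=(0,6,15,10)
  step pc=1: bne  $r2, $r0, L5  cond=T  regs=(0,6,15,10)
  step pc=2: nor  $r3, $r1, $r1  regs=(0,6,15,65529)
  step pc=5: bne  $r0, $r3, L9  cond=T  regs=(0,6,15,65529)
  step pc=6: andi  $r3, $r2, 15  regs=(0,6,15,15)
  step pc=9: slti  $r1, $r1, 5  regs=(0,0,15,15)

15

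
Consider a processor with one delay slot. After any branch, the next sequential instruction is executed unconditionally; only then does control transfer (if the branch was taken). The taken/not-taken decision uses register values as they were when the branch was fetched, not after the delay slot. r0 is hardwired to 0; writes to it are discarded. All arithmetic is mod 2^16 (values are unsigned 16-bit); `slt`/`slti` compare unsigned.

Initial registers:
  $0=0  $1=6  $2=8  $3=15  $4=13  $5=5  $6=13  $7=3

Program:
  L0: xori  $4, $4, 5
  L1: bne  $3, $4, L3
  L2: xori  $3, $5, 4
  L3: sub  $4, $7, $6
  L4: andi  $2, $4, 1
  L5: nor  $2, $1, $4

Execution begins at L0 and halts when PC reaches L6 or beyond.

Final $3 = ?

1

  step pc=0: xori  $4, $4, 5  regs=(0,6,8,15,8,5,13,3)
  step pc=1: bne  $3, $4, L3  cond=T  regs=(0,6,8,15,8,5,13,3)
  step pc=2: xori  $3, $5, 4  regs=(0,6,8,1,8,5,13,3)
  step pc=3: sub  $4, $7, $6  regs=(0,6,8,1,65526,5,13,3)
  step pc=4: andi  $2, $4, 1  regs=(0,6,0,1,65526,5,13,3)
  step pc=5: nor  $2, $1, $4  regs=(0,6,9,1,65526,5,13,3)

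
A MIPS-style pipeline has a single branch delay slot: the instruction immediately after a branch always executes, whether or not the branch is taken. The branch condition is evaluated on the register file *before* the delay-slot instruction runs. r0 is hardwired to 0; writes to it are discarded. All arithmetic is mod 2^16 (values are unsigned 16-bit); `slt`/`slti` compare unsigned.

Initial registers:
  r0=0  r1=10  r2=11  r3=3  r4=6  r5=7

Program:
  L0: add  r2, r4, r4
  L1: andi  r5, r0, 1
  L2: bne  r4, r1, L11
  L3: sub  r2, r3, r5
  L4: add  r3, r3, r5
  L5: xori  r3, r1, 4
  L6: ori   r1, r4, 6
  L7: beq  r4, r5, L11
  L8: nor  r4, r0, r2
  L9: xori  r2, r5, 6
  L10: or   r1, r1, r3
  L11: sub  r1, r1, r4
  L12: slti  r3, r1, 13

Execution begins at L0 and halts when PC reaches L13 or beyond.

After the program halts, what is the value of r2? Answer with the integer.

3

[0] add  r2, r4, r4  →  {r0:0, r1:10, r2:12, r3:3, r4:6, r5:7}
[1] andi  r5, r0, 1  →  {r0:0, r1:10, r2:12, r3:3, r4:6, r5:0}
[2] bne  r4, r1, L11  →  {r0:0, r1:10, r2:12, r3:3, r4:6, r5:0}  ⟨branch taken⟩
[3] sub  r2, r3, r5  →  {r0:0, r1:10, r2:3, r3:3, r4:6, r5:0}
[11] sub  r1, r1, r4  →  {r0:0, r1:4, r2:3, r3:3, r4:6, r5:0}
[12] slti  r3, r1, 13  →  {r0:0, r1:4, r2:3, r3:1, r4:6, r5:0}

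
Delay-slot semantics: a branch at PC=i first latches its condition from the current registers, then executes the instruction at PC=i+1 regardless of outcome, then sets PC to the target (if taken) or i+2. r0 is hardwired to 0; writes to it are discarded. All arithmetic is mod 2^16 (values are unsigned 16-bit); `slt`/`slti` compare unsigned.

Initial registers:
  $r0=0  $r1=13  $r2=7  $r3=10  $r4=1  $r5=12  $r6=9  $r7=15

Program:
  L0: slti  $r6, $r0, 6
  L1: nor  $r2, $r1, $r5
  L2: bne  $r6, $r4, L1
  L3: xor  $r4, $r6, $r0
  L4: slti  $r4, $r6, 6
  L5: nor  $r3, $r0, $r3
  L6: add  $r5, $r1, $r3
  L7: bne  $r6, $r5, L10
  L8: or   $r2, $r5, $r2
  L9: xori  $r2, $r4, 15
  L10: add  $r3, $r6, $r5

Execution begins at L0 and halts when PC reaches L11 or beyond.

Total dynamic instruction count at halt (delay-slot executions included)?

10

[0] slti  $r6, $r0, 6  →  {$r0:0, $r1:13, $r2:7, $r3:10, $r4:1, $r5:12, $r6:1, $r7:15}
[1] nor  $r2, $r1, $r5  →  {$r0:0, $r1:13, $r2:65522, $r3:10, $r4:1, $r5:12, $r6:1, $r7:15}
[2] bne  $r6, $r4, L1  →  {$r0:0, $r1:13, $r2:65522, $r3:10, $r4:1, $r5:12, $r6:1, $r7:15}  ⟨branch fallthrough⟩
[3] xor  $r4, $r6, $r0  →  {$r0:0, $r1:13, $r2:65522, $r3:10, $r4:1, $r5:12, $r6:1, $r7:15}
[4] slti  $r4, $r6, 6  →  {$r0:0, $r1:13, $r2:65522, $r3:10, $r4:1, $r5:12, $r6:1, $r7:15}
[5] nor  $r3, $r0, $r3  →  {$r0:0, $r1:13, $r2:65522, $r3:65525, $r4:1, $r5:12, $r6:1, $r7:15}
[6] add  $r5, $r1, $r3  →  {$r0:0, $r1:13, $r2:65522, $r3:65525, $r4:1, $r5:2, $r6:1, $r7:15}
[7] bne  $r6, $r5, L10  →  {$r0:0, $r1:13, $r2:65522, $r3:65525, $r4:1, $r5:2, $r6:1, $r7:15}  ⟨branch taken⟩
[8] or   $r2, $r5, $r2  →  {$r0:0, $r1:13, $r2:65522, $r3:65525, $r4:1, $r5:2, $r6:1, $r7:15}
[10] add  $r3, $r6, $r5  →  {$r0:0, $r1:13, $r2:65522, $r3:3, $r4:1, $r5:2, $r6:1, $r7:15}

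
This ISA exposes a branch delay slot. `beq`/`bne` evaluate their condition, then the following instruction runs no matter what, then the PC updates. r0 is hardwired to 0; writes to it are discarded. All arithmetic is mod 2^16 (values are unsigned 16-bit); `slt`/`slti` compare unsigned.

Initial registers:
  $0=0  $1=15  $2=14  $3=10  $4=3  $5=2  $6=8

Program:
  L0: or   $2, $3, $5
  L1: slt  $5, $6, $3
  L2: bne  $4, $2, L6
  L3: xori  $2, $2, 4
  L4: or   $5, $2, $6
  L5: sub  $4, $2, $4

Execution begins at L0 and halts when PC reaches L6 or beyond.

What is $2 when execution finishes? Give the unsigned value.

[0] or   $2, $3, $5  →  {$0:0, $1:15, $2:10, $3:10, $4:3, $5:2, $6:8}
[1] slt  $5, $6, $3  →  {$0:0, $1:15, $2:10, $3:10, $4:3, $5:1, $6:8}
[2] bne  $4, $2, L6  →  {$0:0, $1:15, $2:10, $3:10, $4:3, $5:1, $6:8}  ⟨branch taken⟩
[3] xori  $2, $2, 4  →  {$0:0, $1:15, $2:14, $3:10, $4:3, $5:1, $6:8}

14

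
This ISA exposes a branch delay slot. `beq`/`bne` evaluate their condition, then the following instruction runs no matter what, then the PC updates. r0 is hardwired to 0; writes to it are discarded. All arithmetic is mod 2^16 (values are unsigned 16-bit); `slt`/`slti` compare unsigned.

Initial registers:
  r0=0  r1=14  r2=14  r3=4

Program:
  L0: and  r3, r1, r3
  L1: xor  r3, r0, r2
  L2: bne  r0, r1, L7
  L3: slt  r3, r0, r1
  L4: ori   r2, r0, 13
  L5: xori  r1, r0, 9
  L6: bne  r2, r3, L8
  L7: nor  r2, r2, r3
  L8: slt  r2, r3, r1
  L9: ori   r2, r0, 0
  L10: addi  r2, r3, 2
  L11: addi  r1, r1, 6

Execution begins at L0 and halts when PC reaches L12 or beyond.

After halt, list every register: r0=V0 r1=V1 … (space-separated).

[0] and  r3, r1, r3  →  {r0:0, r1:14, r2:14, r3:4}
[1] xor  r3, r0, r2  →  {r0:0, r1:14, r2:14, r3:14}
[2] bne  r0, r1, L7  →  {r0:0, r1:14, r2:14, r3:14}  ⟨branch taken⟩
[3] slt  r3, r0, r1  →  {r0:0, r1:14, r2:14, r3:1}
[7] nor  r2, r2, r3  →  {r0:0, r1:14, r2:65520, r3:1}
[8] slt  r2, r3, r1  →  {r0:0, r1:14, r2:1, r3:1}
[9] ori   r2, r0, 0  →  {r0:0, r1:14, r2:0, r3:1}
[10] addi  r2, r3, 2  →  {r0:0, r1:14, r2:3, r3:1}
[11] addi  r1, r1, 6  →  {r0:0, r1:20, r2:3, r3:1}

r0=0 r1=20 r2=3 r3=1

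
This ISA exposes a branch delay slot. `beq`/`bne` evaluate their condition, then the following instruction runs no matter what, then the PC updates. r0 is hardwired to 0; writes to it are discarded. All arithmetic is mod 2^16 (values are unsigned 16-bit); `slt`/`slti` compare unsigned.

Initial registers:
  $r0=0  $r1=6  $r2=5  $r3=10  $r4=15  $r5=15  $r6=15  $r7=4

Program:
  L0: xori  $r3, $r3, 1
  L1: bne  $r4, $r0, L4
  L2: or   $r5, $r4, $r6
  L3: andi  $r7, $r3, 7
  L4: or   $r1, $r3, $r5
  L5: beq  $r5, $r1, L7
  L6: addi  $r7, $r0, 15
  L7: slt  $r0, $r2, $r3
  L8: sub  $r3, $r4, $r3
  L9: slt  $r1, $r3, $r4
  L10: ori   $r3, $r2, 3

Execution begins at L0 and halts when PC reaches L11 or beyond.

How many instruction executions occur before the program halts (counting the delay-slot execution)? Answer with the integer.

[0] xori  $r3, $r3, 1  →  {$r0:0, $r1:6, $r2:5, $r3:11, $r4:15, $r5:15, $r6:15, $r7:4}
[1] bne  $r4, $r0, L4  →  {$r0:0, $r1:6, $r2:5, $r3:11, $r4:15, $r5:15, $r6:15, $r7:4}  ⟨branch taken⟩
[2] or   $r5, $r4, $r6  →  {$r0:0, $r1:6, $r2:5, $r3:11, $r4:15, $r5:15, $r6:15, $r7:4}
[4] or   $r1, $r3, $r5  →  {$r0:0, $r1:15, $r2:5, $r3:11, $r4:15, $r5:15, $r6:15, $r7:4}
[5] beq  $r5, $r1, L7  →  {$r0:0, $r1:15, $r2:5, $r3:11, $r4:15, $r5:15, $r6:15, $r7:4}  ⟨branch taken⟩
[6] addi  $r7, $r0, 15  →  {$r0:0, $r1:15, $r2:5, $r3:11, $r4:15, $r5:15, $r6:15, $r7:15}
[7] slt  $r0, $r2, $r3  →  {$r0:0, $r1:15, $r2:5, $r3:11, $r4:15, $r5:15, $r6:15, $r7:15}
[8] sub  $r3, $r4, $r3  →  {$r0:0, $r1:15, $r2:5, $r3:4, $r4:15, $r5:15, $r6:15, $r7:15}
[9] slt  $r1, $r3, $r4  →  {$r0:0, $r1:1, $r2:5, $r3:4, $r4:15, $r5:15, $r6:15, $r7:15}
[10] ori   $r3, $r2, 3  →  {$r0:0, $r1:1, $r2:5, $r3:7, $r4:15, $r5:15, $r6:15, $r7:15}

10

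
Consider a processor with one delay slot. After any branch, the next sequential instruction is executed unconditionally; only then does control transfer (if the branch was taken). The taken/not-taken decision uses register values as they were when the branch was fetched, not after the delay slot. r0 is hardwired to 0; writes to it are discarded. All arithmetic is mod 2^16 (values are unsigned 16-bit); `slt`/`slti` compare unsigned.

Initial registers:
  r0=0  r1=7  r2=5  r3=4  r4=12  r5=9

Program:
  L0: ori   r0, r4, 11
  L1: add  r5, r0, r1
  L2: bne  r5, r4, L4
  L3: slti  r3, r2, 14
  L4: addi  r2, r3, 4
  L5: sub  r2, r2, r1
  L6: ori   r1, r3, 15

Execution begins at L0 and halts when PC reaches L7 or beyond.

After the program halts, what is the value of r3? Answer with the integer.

[0] ori   r0, r4, 11  →  {r0:0, r1:7, r2:5, r3:4, r4:12, r5:9}
[1] add  r5, r0, r1  →  {r0:0, r1:7, r2:5, r3:4, r4:12, r5:7}
[2] bne  r5, r4, L4  →  {r0:0, r1:7, r2:5, r3:4, r4:12, r5:7}  ⟨branch taken⟩
[3] slti  r3, r2, 14  →  {r0:0, r1:7, r2:5, r3:1, r4:12, r5:7}
[4] addi  r2, r3, 4  →  {r0:0, r1:7, r2:5, r3:1, r4:12, r5:7}
[5] sub  r2, r2, r1  →  {r0:0, r1:7, r2:65534, r3:1, r4:12, r5:7}
[6] ori   r1, r3, 15  →  {r0:0, r1:15, r2:65534, r3:1, r4:12, r5:7}

1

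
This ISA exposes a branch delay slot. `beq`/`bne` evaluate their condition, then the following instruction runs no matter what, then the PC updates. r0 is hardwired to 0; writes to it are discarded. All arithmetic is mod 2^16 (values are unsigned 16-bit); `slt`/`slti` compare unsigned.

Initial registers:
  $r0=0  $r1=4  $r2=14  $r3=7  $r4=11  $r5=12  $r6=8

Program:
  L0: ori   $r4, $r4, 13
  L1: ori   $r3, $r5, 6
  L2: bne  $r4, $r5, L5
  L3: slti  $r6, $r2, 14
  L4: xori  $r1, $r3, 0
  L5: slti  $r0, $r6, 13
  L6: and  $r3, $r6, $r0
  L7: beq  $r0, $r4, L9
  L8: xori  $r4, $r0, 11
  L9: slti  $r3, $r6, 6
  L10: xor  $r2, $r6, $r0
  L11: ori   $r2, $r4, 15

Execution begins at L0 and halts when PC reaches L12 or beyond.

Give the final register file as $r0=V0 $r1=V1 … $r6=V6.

$r0=0 $r1=4 $r2=15 $r3=1 $r4=11 $r5=12 $r6=0

[0] ori   $r4, $r4, 13  →  {$r0:0, $r1:4, $r2:14, $r3:7, $r4:15, $r5:12, $r6:8}
[1] ori   $r3, $r5, 6  →  {$r0:0, $r1:4, $r2:14, $r3:14, $r4:15, $r5:12, $r6:8}
[2] bne  $r4, $r5, L5  →  {$r0:0, $r1:4, $r2:14, $r3:14, $r4:15, $r5:12, $r6:8}  ⟨branch taken⟩
[3] slti  $r6, $r2, 14  →  {$r0:0, $r1:4, $r2:14, $r3:14, $r4:15, $r5:12, $r6:0}
[5] slti  $r0, $r6, 13  →  {$r0:0, $r1:4, $r2:14, $r3:14, $r4:15, $r5:12, $r6:0}
[6] and  $r3, $r6, $r0  →  {$r0:0, $r1:4, $r2:14, $r3:0, $r4:15, $r5:12, $r6:0}
[7] beq  $r0, $r4, L9  →  {$r0:0, $r1:4, $r2:14, $r3:0, $r4:15, $r5:12, $r6:0}  ⟨branch fallthrough⟩
[8] xori  $r4, $r0, 11  →  {$r0:0, $r1:4, $r2:14, $r3:0, $r4:11, $r5:12, $r6:0}
[9] slti  $r3, $r6, 6  →  {$r0:0, $r1:4, $r2:14, $r3:1, $r4:11, $r5:12, $r6:0}
[10] xor  $r2, $r6, $r0  →  {$r0:0, $r1:4, $r2:0, $r3:1, $r4:11, $r5:12, $r6:0}
[11] ori   $r2, $r4, 15  →  {$r0:0, $r1:4, $r2:15, $r3:1, $r4:11, $r5:12, $r6:0}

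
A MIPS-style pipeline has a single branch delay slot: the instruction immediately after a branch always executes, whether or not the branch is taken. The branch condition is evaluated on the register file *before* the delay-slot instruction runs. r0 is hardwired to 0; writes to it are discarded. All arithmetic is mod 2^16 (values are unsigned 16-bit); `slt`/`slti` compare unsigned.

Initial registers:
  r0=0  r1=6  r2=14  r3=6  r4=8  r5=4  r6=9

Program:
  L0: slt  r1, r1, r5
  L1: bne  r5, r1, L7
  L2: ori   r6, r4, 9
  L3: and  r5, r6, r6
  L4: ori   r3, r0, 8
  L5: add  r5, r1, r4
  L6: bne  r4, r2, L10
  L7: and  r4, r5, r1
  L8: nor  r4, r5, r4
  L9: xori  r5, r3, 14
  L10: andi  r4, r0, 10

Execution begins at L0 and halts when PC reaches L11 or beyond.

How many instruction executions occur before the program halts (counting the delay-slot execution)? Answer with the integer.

7

PC=0  slt  r1, r1, r5        | r0=0 r1=0 r2=14 r3=6 r4=8 r5=4 r6=9
PC=1  bne  r5, r1, L7        | r0=0 r1=0 r2=14 r3=6 r4=8 r5=4 r6=9  [TAKEN]
PC=2  ori   r6, r4, 9        | r0=0 r1=0 r2=14 r3=6 r4=8 r5=4 r6=9
PC=7  and  r4, r5, r1        | r0=0 r1=0 r2=14 r3=6 r4=0 r5=4 r6=9
PC=8  nor  r4, r5, r4        | r0=0 r1=0 r2=14 r3=6 r4=65531 r5=4 r6=9
PC=9  xori  r5, r3, 14       | r0=0 r1=0 r2=14 r3=6 r4=65531 r5=8 r6=9
PC=10 andi  r4, r0, 10       | r0=0 r1=0 r2=14 r3=6 r4=0 r5=8 r6=9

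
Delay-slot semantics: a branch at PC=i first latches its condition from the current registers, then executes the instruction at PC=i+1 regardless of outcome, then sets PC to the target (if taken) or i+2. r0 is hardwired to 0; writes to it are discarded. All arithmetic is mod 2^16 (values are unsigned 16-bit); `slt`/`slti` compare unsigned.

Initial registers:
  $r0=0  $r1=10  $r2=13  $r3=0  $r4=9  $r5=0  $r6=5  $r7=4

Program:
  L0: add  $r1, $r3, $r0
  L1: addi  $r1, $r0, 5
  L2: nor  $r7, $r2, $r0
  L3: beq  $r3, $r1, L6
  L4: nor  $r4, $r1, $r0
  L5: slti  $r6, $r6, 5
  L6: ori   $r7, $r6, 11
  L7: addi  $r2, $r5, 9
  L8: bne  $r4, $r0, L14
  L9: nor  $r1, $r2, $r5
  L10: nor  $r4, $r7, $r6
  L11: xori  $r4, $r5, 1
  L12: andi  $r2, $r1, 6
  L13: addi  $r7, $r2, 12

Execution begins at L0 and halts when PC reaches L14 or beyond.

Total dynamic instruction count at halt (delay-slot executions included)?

10

[0] add  $r1, $r3, $r0  →  {$r0:0, $r1:0, $r2:13, $r3:0, $r4:9, $r5:0, $r6:5, $r7:4}
[1] addi  $r1, $r0, 5  →  {$r0:0, $r1:5, $r2:13, $r3:0, $r4:9, $r5:0, $r6:5, $r7:4}
[2] nor  $r7, $r2, $r0  →  {$r0:0, $r1:5, $r2:13, $r3:0, $r4:9, $r5:0, $r6:5, $r7:65522}
[3] beq  $r3, $r1, L6  →  {$r0:0, $r1:5, $r2:13, $r3:0, $r4:9, $r5:0, $r6:5, $r7:65522}  ⟨branch fallthrough⟩
[4] nor  $r4, $r1, $r0  →  {$r0:0, $r1:5, $r2:13, $r3:0, $r4:65530, $r5:0, $r6:5, $r7:65522}
[5] slti  $r6, $r6, 5  →  {$r0:0, $r1:5, $r2:13, $r3:0, $r4:65530, $r5:0, $r6:0, $r7:65522}
[6] ori   $r7, $r6, 11  →  {$r0:0, $r1:5, $r2:13, $r3:0, $r4:65530, $r5:0, $r6:0, $r7:11}
[7] addi  $r2, $r5, 9  →  {$r0:0, $r1:5, $r2:9, $r3:0, $r4:65530, $r5:0, $r6:0, $r7:11}
[8] bne  $r4, $r0, L14  →  {$r0:0, $r1:5, $r2:9, $r3:0, $r4:65530, $r5:0, $r6:0, $r7:11}  ⟨branch taken⟩
[9] nor  $r1, $r2, $r5  →  {$r0:0, $r1:65526, $r2:9, $r3:0, $r4:65530, $r5:0, $r6:0, $r7:11}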